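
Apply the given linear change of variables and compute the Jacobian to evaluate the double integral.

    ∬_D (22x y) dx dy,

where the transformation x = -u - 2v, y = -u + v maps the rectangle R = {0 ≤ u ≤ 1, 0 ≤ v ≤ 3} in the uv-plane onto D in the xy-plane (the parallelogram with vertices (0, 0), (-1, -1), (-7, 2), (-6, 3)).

Compute the Jacobian determinant of (x, y) with respect to (u, v):

    ∂(x,y)/∂(u,v) = | -1  -2 | = (-1)(1) - (-2)(-1) = -3.
                   | -1  1 |

Its absolute value is |J| = 3 (the area scaling factor).

Substituting x = -u - 2v, y = -u + v into the integrand,

    22x y → 22u^2 + 22u v - 44v^2,

so the integral becomes

    ∬_R (22u^2 + 22u v - 44v^2) · |J| du dv = ∫_0^1 ∫_0^3 (66u^2 + 66u v - 132v^2) dv du.

Inner (v): 198u^2 + 297u - 1188.
Outer (u): -1947/2.

Therefore ∬_D (22x y) dx dy = -1947/2.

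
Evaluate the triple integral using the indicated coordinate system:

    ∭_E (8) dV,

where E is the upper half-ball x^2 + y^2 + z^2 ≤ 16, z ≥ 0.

In spherical coordinates, x = ρ sin(φ) cos(θ), y = ρ sin(φ) sin(θ), z = ρ cos(φ), and dV = ρ^2 sin(φ) dρ dφ dθ.

The integrand becomes 8, so

    ∭_E (8) dV = ∫_{0}^{2π} ∫_{0}^{π/2} ∫_{0}^{4} (8) · ρ^2 sin(φ) dρ dφ dθ.

Inner (ρ): 512sin(φ)/3.
Middle (φ): 512/3.
Outer (θ): 1024π/3.

Therefore the triple integral equals 1024π/3.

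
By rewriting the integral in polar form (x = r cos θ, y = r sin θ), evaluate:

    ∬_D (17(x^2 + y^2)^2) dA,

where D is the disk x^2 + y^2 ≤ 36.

The region D is 0 ≤ r ≤ 6, 0 ≤ θ ≤ 2π in polar coordinates, where x = r cos(θ), y = r sin(θ), and dA = r dr dθ.

Under the substitution, the integrand becomes 17r^4, so

    ∬_D (17(x^2 + y^2)^2) dA = ∫_{0}^{2π} ∫_{0}^{6} (17r^4) · r dr dθ.

Inner integral (in r): ∫_{0}^{6} (17r^4) · r dr = 132192.

Outer integral (in θ): ∫_{0}^{2π} (132192) dθ = 264384π.

Therefore ∬_D (17(x^2 + y^2)^2) dA = 264384π.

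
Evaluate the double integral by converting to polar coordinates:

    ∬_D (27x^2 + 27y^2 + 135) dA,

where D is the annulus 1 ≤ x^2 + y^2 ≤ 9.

The region D is 1 ≤ r ≤ 3, 0 ≤ θ ≤ 2π in polar coordinates, where x = r cos(θ), y = r sin(θ), and dA = r dr dθ.

Under the substitution, the integrand becomes 27r^2 + 135, so

    ∬_D (27x^2 + 27y^2 + 135) dA = ∫_{0}^{2π} ∫_{1}^{3} (27r^2 + 135) · r dr dθ.

Inner integral (in r): ∫_{1}^{3} (27r^2 + 135) · r dr = 1080.

Outer integral (in θ): ∫_{0}^{2π} (1080) dθ = 2160π.

Therefore ∬_D (27x^2 + 27y^2 + 135) dA = 2160π.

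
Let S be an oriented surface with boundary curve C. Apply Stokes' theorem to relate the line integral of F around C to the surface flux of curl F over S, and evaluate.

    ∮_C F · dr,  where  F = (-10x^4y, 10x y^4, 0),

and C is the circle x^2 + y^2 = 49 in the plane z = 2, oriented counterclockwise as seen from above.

Let S be the flat disk x^2 + y^2 ≤ 49 in the plane z = 2, with upward unit normal n̂ = ẑ. By Stokes' theorem,

    ∮_C F · dr = ∬_S (∇ × F) · n̂ dS = ∬_D (curl F)_z dA,

where D is the disk x^2 + y^2 ≤ 49.

Compute the curl of F = (-10x^4y, 10x y^4, 0):
    (∇ × F)_x = ∂F_z/∂y - ∂F_y/∂z = 0,
    (∇ × F)_y = ∂F_x/∂z - ∂F_z/∂x = 0,
    (∇ × F)_z = ∂F_y/∂x - ∂F_x/∂y = 10x^4 + 10y^4.

On z = 2, (curl F)_z = 10x^4 + 10y^4.

Convert to polar (x = r cos θ, y = r sin θ, dA = r dr dθ); the integrand becomes 10r^4(sin(θ)^4 + cos(θ)^4), so

    ∬_D (curl F)_z dA = ∫_0^{2π} ∫_0^{7} (10r^4(sin(θ)^4 + cos(θ)^4)) · r dr dθ.

Inner (r from 0 to 7): 588245sin(θ)^4/3 + 588245cos(θ)^4/3.
Outer (θ from 0 to 2π): 588245π/2.

Therefore ∮_C F · dr = 588245π/2.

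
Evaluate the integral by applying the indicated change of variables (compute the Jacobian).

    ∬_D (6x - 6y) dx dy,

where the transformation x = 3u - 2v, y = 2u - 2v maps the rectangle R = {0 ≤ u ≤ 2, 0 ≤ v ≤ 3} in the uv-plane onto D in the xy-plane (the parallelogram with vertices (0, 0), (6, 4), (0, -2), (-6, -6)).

Compute the Jacobian determinant of (x, y) with respect to (u, v):

    ∂(x,y)/∂(u,v) = | 3  -2 | = (3)(-2) - (-2)(2) = -2.
                   | 2  -2 |

Its absolute value is |J| = 2 (the area scaling factor).

Substituting x = 3u - 2v, y = 2u - 2v into the integrand,

    6x - 6y → 6u,

so the integral becomes

    ∬_R (6u) · |J| du dv = ∫_0^2 ∫_0^3 (12u) dv du.

Inner (v): 36u.
Outer (u): 72.

Therefore ∬_D (6x - 6y) dx dy = 72.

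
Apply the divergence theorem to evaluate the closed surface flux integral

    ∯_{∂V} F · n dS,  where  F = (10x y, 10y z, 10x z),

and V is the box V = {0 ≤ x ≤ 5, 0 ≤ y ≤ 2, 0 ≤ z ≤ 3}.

By the divergence theorem,

    ∯_{∂V} F · n dS = ∭_V (∇ · F) dV.

Compute the divergence:
    ∇ · F = ∂F_x/∂x + ∂F_y/∂y + ∂F_z/∂z = 10y + 10z + 10x = 10x + 10y + 10z.

V is a rectangular box, so dV = dx dy dz with 0 ≤ x ≤ 5, 0 ≤ y ≤ 2, 0 ≤ z ≤ 3.

Integrate (10x + 10y + 10z) over V as an iterated integral:

    ∭_V (∇·F) dV = ∫_0^{5} ∫_0^{2} ∫_0^{3} (10x + 10y + 10z) dz dy dx.

Inner (z from 0 to 3): 30x + 30y + 45.
Middle (y from 0 to 2): 60x + 150.
Outer (x from 0 to 5): 1500.

Therefore ∯_{∂V} F · n dS = 1500.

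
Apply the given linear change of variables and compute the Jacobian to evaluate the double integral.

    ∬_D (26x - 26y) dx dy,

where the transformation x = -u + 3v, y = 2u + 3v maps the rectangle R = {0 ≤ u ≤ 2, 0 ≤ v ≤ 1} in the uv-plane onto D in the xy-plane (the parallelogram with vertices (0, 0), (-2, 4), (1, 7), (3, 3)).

Compute the Jacobian determinant of (x, y) with respect to (u, v):

    ∂(x,y)/∂(u,v) = | -1  3 | = (-1)(3) - (3)(2) = -9.
                   | 2  3 |

Its absolute value is |J| = 9 (the area scaling factor).

Substituting x = -u + 3v, y = 2u + 3v into the integrand,

    26x - 26y → -78u,

so the integral becomes

    ∬_R (-78u) · |J| du dv = ∫_0^2 ∫_0^1 (-702u) dv du.

Inner (v): -702u.
Outer (u): -1404.

Therefore ∬_D (26x - 26y) dx dy = -1404.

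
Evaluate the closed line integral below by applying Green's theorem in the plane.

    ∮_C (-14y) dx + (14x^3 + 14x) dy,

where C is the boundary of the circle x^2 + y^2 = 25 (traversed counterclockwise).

Green's theorem converts the closed line integral into a double integral over the enclosed region D:

    ∮_C P dx + Q dy = ∬_D (∂Q/∂x - ∂P/∂y) dA.

Here P = -14y, Q = 14x^3 + 14x, so

    ∂Q/∂x = 42x^2 + 14,    ∂P/∂y = -14,
    ∂Q/∂x - ∂P/∂y = 42x^2 + 28.

D is the region x^2 + y^2 ≤ 25. Evaluating the double integral:

In polar coordinates (x = r cos θ, y = r sin θ, dA = r dr dθ) the integrand becomes 42r^2cos(θ)^2 + 28, so

    ∬_D (42x^2 + 28) dA = ∫_0^{2π} ∫_0^{5} (42r^2cos(θ)^2 + 28) · r dr dθ.

Inner (r from 0 to 5): 13125cos(θ)^2/2 + 350.
Outer (θ from 0 to 2π): 14525π/2.

Therefore ∮_C P dx + Q dy = 14525π/2.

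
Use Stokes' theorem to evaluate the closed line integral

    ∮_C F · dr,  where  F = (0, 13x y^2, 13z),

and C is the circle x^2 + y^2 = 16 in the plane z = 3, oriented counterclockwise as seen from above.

Let S be the flat disk x^2 + y^2 ≤ 16 in the plane z = 3, with upward unit normal n̂ = ẑ. By Stokes' theorem,

    ∮_C F · dr = ∬_S (∇ × F) · n̂ dS = ∬_D (curl F)_z dA,

where D is the disk x^2 + y^2 ≤ 16.

Compute the curl of F = (0, 13x y^2, 13z):
    (∇ × F)_x = ∂F_z/∂y - ∂F_y/∂z = 0,
    (∇ × F)_y = ∂F_x/∂z - ∂F_z/∂x = 0,
    (∇ × F)_z = ∂F_y/∂x - ∂F_x/∂y = 13y^2.

On z = 3, (curl F)_z = 13y^2.

Convert to polar (x = r cos θ, y = r sin θ, dA = r dr dθ); the integrand becomes 13r^2sin(θ)^2, so

    ∬_D (curl F)_z dA = ∫_0^{2π} ∫_0^{4} (13r^2sin(θ)^2) · r dr dθ.

Inner (r from 0 to 4): 832sin(θ)^2.
Outer (θ from 0 to 2π): 832π.

Therefore ∮_C F · dr = 832π.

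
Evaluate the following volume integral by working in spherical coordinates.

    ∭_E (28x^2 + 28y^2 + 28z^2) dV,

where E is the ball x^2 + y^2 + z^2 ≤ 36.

In spherical coordinates, x = ρ sin(φ) cos(θ), y = ρ sin(φ) sin(θ), z = ρ cos(φ), and dV = ρ^2 sin(φ) dρ dφ dθ.

The integrand becomes 28ρ^2, so

    ∭_E (28x^2 + 28y^2 + 28z^2) dV = ∫_{0}^{2π} ∫_{0}^{π} ∫_{0}^{6} (28ρ^2) · ρ^2 sin(φ) dρ dφ dθ.

Inner (ρ): 217728sin(φ)/5.
Middle (φ): 435456/5.
Outer (θ): 870912π/5.

Therefore the triple integral equals 870912π/5.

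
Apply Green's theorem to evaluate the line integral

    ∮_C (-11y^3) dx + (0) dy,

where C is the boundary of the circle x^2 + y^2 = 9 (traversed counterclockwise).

Green's theorem converts the closed line integral into a double integral over the enclosed region D:

    ∮_C P dx + Q dy = ∬_D (∂Q/∂x - ∂P/∂y) dA.

Here P = -11y^3, Q = 0, so

    ∂Q/∂x = 0,    ∂P/∂y = -33y^2,
    ∂Q/∂x - ∂P/∂y = 33y^2.

D is the region x^2 + y^2 ≤ 9. Evaluating the double integral:

In polar coordinates (x = r cos θ, y = r sin θ, dA = r dr dθ) the integrand becomes 33r^2sin(θ)^2, so

    ∬_D (33y^2) dA = ∫_0^{2π} ∫_0^{3} (33r^2sin(θ)^2) · r dr dθ.

Inner (r from 0 to 3): 2673sin(θ)^2/4.
Outer (θ from 0 to 2π): 2673π/4.

Therefore ∮_C P dx + Q dy = 2673π/4.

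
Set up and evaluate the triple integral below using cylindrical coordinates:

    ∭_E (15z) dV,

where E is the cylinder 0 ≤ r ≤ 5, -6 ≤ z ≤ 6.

In cylindrical coordinates, x = r cos(θ), y = r sin(θ), z = z, and dV = r dr dθ dz.

The integrand becomes 15z, so

    ∭_E (15z) dV = ∫_{0}^{2π} ∫_{0}^{5} ∫_{-6}^{6} (15z) · r dz dr dθ.

Inner (z): 0.
Middle (r from 0 to 5): 0.
Outer (θ): 0.

Therefore the triple integral equals 0.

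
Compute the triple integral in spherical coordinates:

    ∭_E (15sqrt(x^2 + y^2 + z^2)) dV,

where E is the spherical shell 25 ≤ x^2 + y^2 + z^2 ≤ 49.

In spherical coordinates, x = ρ sin(φ) cos(θ), y = ρ sin(φ) sin(θ), z = ρ cos(φ), and dV = ρ^2 sin(φ) dρ dφ dθ.

The integrand becomes 15ρ, so

    ∭_E (15sqrt(x^2 + y^2 + z^2)) dV = ∫_{0}^{2π} ∫_{0}^{π} ∫_{5}^{7} (15ρ) · ρ^2 sin(φ) dρ dφ dθ.

Inner (ρ): 6660sin(φ).
Middle (φ): 13320.
Outer (θ): 26640π.

Therefore the triple integral equals 26640π.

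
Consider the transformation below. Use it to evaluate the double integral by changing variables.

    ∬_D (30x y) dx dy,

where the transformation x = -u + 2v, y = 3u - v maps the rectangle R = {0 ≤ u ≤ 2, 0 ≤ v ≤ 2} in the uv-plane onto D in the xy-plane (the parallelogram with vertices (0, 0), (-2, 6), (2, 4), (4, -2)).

Compute the Jacobian determinant of (x, y) with respect to (u, v):

    ∂(x,y)/∂(u,v) = | -1  2 | = (-1)(-1) - (2)(3) = -5.
                   | 3  -1 |

Its absolute value is |J| = 5 (the area scaling factor).

Substituting x = -u + 2v, y = 3u - v into the integrand,

    30x y → -90u^2 + 210u v - 60v^2,

so the integral becomes

    ∬_R (-90u^2 + 210u v - 60v^2) · |J| du dv = ∫_0^2 ∫_0^2 (-450u^2 + 1050u v - 300v^2) dv du.

Inner (v): -900u^2 + 2100u - 800.
Outer (u): 200.

Therefore ∬_D (30x y) dx dy = 200.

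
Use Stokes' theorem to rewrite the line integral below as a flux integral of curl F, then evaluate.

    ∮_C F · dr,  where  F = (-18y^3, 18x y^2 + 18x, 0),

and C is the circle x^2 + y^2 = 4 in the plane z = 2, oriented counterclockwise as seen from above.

Let S be the flat disk x^2 + y^2 ≤ 4 in the plane z = 2, with upward unit normal n̂ = ẑ. By Stokes' theorem,

    ∮_C F · dr = ∬_S (∇ × F) · n̂ dS = ∬_D (curl F)_z dA,

where D is the disk x^2 + y^2 ≤ 4.

Compute the curl of F = (-18y^3, 18x y^2 + 18x, 0):
    (∇ × F)_x = ∂F_z/∂y - ∂F_y/∂z = 0,
    (∇ × F)_y = ∂F_x/∂z - ∂F_z/∂x = 0,
    (∇ × F)_z = ∂F_y/∂x - ∂F_x/∂y = 72y^2 + 18.

On z = 2, (curl F)_z = 72y^2 + 18.

Convert to polar (x = r cos θ, y = r sin θ, dA = r dr dθ); the integrand becomes 72r^2sin(θ)^2 + 18, so

    ∬_D (curl F)_z dA = ∫_0^{2π} ∫_0^{2} (72r^2sin(θ)^2 + 18) · r dr dθ.

Inner (r from 0 to 2): 288sin(θ)^2 + 36.
Outer (θ from 0 to 2π): 360π.

Therefore ∮_C F · dr = 360π.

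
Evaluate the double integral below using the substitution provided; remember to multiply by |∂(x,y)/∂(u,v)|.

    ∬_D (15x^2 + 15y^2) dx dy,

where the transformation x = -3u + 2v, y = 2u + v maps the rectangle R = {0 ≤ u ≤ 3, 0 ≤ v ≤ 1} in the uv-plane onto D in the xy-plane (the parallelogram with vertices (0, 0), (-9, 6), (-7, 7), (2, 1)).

Compute the Jacobian determinant of (x, y) with respect to (u, v):

    ∂(x,y)/∂(u,v) = | -3  2 | = (-3)(1) - (2)(2) = -7.
                   | 2  1 |

Its absolute value is |J| = 7 (the area scaling factor).

Substituting x = -3u + 2v, y = 2u + v into the integrand,

    15x^2 + 15y^2 → 195u^2 - 120u v + 75v^2,

so the integral becomes

    ∬_R (195u^2 - 120u v + 75v^2) · |J| du dv = ∫_0^3 ∫_0^1 (1365u^2 - 840u v + 525v^2) dv du.

Inner (v): 1365u^2 - 420u + 175.
Outer (u): 10920.

Therefore ∬_D (15x^2 + 15y^2) dx dy = 10920.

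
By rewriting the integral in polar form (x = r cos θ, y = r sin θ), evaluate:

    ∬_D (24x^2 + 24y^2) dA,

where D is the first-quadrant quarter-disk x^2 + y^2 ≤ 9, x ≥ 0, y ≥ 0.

The region D is 0 ≤ r ≤ 3, 0 ≤ θ ≤ π/2 in polar coordinates, where x = r cos(θ), y = r sin(θ), and dA = r dr dθ.

Under the substitution, the integrand becomes 24r^2, so

    ∬_D (24x^2 + 24y^2) dA = ∫_{0}^{π/2} ∫_{0}^{3} (24r^2) · r dr dθ.

Inner integral (in r): ∫_{0}^{3} (24r^2) · r dr = 486.

Outer integral (in θ): ∫_{0}^{π/2} (486) dθ = 243π.

Therefore ∬_D (24x^2 + 24y^2) dA = 243π.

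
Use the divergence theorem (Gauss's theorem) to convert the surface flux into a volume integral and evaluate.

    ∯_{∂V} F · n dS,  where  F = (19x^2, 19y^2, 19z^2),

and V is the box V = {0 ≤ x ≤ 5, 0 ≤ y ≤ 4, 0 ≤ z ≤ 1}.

By the divergence theorem,

    ∯_{∂V} F · n dS = ∭_V (∇ · F) dV.

Compute the divergence:
    ∇ · F = ∂F_x/∂x + ∂F_y/∂y + ∂F_z/∂z = 38x + 38y + 38z.

V is a rectangular box, so dV = dx dy dz with 0 ≤ x ≤ 5, 0 ≤ y ≤ 4, 0 ≤ z ≤ 1.

Integrate (38x + 38y + 38z) over V as an iterated integral:

    ∭_V (∇·F) dV = ∫_0^{5} ∫_0^{4} ∫_0^{1} (38x + 38y + 38z) dz dy dx.

Inner (z from 0 to 1): 38x + 38y + 19.
Middle (y from 0 to 4): 152x + 380.
Outer (x from 0 to 5): 3800.

Therefore ∯_{∂V} F · n dS = 3800.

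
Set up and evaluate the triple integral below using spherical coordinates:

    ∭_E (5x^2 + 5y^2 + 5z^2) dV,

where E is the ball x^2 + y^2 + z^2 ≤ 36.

In spherical coordinates, x = ρ sin(φ) cos(θ), y = ρ sin(φ) sin(θ), z = ρ cos(φ), and dV = ρ^2 sin(φ) dρ dφ dθ.

The integrand becomes 5ρ^2, so

    ∭_E (5x^2 + 5y^2 + 5z^2) dV = ∫_{0}^{2π} ∫_{0}^{π} ∫_{0}^{6} (5ρ^2) · ρ^2 sin(φ) dρ dφ dθ.

Inner (ρ): 7776sin(φ).
Middle (φ): 15552.
Outer (θ): 31104π.

Therefore the triple integral equals 31104π.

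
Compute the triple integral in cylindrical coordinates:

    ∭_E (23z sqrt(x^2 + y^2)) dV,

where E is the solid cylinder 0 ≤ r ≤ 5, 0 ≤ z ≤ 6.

In cylindrical coordinates, x = r cos(θ), y = r sin(θ), z = z, and dV = r dr dθ dz.

The integrand becomes 23r z, so

    ∭_E (23z sqrt(x^2 + y^2)) dV = ∫_{0}^{2π} ∫_{0}^{5} ∫_{0}^{6} (23r z) · r dz dr dθ.

Inner (z): 414r^2.
Middle (r from 0 to 5): 17250.
Outer (θ): 34500π.

Therefore the triple integral equals 34500π.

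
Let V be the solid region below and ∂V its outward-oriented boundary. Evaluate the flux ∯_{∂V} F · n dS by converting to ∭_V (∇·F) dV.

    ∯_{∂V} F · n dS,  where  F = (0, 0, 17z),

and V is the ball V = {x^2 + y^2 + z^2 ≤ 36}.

By the divergence theorem,

    ∯_{∂V} F · n dS = ∭_V (∇ · F) dV.

Compute the divergence:
    ∇ · F = ∂F_x/∂x + ∂F_y/∂y + ∂F_z/∂z = 0 + 0 + 17 = 17.

In spherical coordinates, x = ρ sin(φ) cos(θ), y = ρ sin(φ) sin(θ), z = ρ cos(φ), dV = ρ^2 sin(φ) dρ dφ dθ, with 0 ≤ ρ ≤ 6, 0 ≤ φ ≤ π, 0 ≤ θ ≤ 2π.

The integrand, after substitution and multiplying by the volume element, becomes (17) · ρ^2 sin(φ), so

    ∭_V (∇·F) dV = ∫_0^{2π} ∫_0^{π} ∫_0^{6} (17) · ρ^2 sin(φ) dρ dφ dθ.

Inner (ρ from 0 to 6): 1224sin(φ).
Middle (φ from 0 to π): 2448.
Outer (θ from 0 to 2π): 4896π.

Therefore ∯_{∂V} F · n dS = 4896π.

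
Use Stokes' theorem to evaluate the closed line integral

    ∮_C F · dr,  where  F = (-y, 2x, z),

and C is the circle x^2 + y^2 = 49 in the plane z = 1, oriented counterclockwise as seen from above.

Let S be the flat disk x^2 + y^2 ≤ 49 in the plane z = 1, with upward unit normal n̂ = ẑ. By Stokes' theorem,

    ∮_C F · dr = ∬_S (∇ × F) · n̂ dS = ∬_D (curl F)_z dA,

where D is the disk x^2 + y^2 ≤ 49.

Compute the curl of F = (-y, 2x, z):
    (∇ × F)_x = ∂F_z/∂y - ∂F_y/∂z = 0,
    (∇ × F)_y = ∂F_x/∂z - ∂F_z/∂x = 0,
    (∇ × F)_z = ∂F_y/∂x - ∂F_x/∂y = 3.

On z = 1, (curl F)_z = 3.

Convert to polar (x = r cos θ, y = r sin θ, dA = r dr dθ); the integrand becomes 3, so

    ∬_D (curl F)_z dA = ∫_0^{2π} ∫_0^{7} (3) · r dr dθ.

Inner (r from 0 to 7): 147/2.
Outer (θ from 0 to 2π): 147π.

Therefore ∮_C F · dr = 147π.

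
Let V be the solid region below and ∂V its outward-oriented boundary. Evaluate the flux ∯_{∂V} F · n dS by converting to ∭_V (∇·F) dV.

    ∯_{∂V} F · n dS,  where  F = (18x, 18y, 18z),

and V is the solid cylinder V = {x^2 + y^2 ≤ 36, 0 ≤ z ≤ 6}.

By the divergence theorem,

    ∯_{∂V} F · n dS = ∭_V (∇ · F) dV.

Compute the divergence:
    ∇ · F = ∂F_x/∂x + ∂F_y/∂y + ∂F_z/∂z = 18 + 18 + 18 = 54.

In cylindrical coordinates, x = r cos(θ), y = r sin(θ), z = z, dV = r dr dθ dz, with 0 ≤ r ≤ 6, 0 ≤ θ ≤ 2π, 0 ≤ z ≤ 6.

The integrand, after substitution and multiplying by the volume element, becomes (54) · r, so

    ∭_V (∇·F) dV = ∫_0^{2π} ∫_0^{6} ∫_0^{6} (54) · r dz dr dθ.

Inner (z from 0 to 6): 324r.
Middle (r from 0 to 6): 5832.
Outer (θ from 0 to 2π): 11664π.

Therefore ∯_{∂V} F · n dS = 11664π.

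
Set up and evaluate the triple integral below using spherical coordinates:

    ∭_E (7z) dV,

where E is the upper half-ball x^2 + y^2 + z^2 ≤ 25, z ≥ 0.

In spherical coordinates, x = ρ sin(φ) cos(θ), y = ρ sin(φ) sin(θ), z = ρ cos(φ), and dV = ρ^2 sin(φ) dρ dφ dθ.

The integrand becomes 7ρ cos(φ), so

    ∭_E (7z) dV = ∫_{0}^{2π} ∫_{0}^{π/2} ∫_{0}^{5} (7ρ cos(φ)) · ρ^2 sin(φ) dρ dφ dθ.

Inner (ρ): 4375sin(2φ)/8.
Middle (φ): 4375/8.
Outer (θ): 4375π/4.

Therefore the triple integral equals 4375π/4.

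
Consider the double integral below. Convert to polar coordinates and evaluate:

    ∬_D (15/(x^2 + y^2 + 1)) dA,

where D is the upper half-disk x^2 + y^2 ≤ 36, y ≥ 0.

The region D is 0 ≤ r ≤ 6, 0 ≤ θ ≤ π in polar coordinates, where x = r cos(θ), y = r sin(θ), and dA = r dr dθ.

Under the substitution, the integrand becomes 15/(r^2 + 1), so

    ∬_D (15/(x^2 + y^2 + 1)) dA = ∫_{0}^{π} ∫_{0}^{6} (15/(r^2 + 1)) · r dr dθ.

Inner integral (in r): ∫_{0}^{6} (15/(r^2 + 1)) · r dr = 15log(37)/2.

Outer integral (in θ): ∫_{0}^{π} (15log(37)/2) dθ = 15π log(37)/2.

Therefore ∬_D (15/(x^2 + y^2 + 1)) dA = 15π log(37)/2.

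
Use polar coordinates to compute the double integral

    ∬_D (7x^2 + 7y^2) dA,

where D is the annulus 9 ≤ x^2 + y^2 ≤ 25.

The region D is 3 ≤ r ≤ 5, 0 ≤ θ ≤ 2π in polar coordinates, where x = r cos(θ), y = r sin(θ), and dA = r dr dθ.

Under the substitution, the integrand becomes 7r^2, so

    ∬_D (7x^2 + 7y^2) dA = ∫_{0}^{2π} ∫_{3}^{5} (7r^2) · r dr dθ.

Inner integral (in r): ∫_{3}^{5} (7r^2) · r dr = 952.

Outer integral (in θ): ∫_{0}^{2π} (952) dθ = 1904π.

Therefore ∬_D (7x^2 + 7y^2) dA = 1904π.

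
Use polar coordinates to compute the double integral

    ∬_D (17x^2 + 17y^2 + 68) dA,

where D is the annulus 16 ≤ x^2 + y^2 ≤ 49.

The region D is 4 ≤ r ≤ 7, 0 ≤ θ ≤ 2π in polar coordinates, where x = r cos(θ), y = r sin(θ), and dA = r dr dθ.

Under the substitution, the integrand becomes 17r^2 + 68, so

    ∬_D (17x^2 + 17y^2 + 68) dA = ∫_{0}^{2π} ∫_{4}^{7} (17r^2 + 68) · r dr dθ.

Inner integral (in r): ∫_{4}^{7} (17r^2 + 68) · r dr = 40953/4.

Outer integral (in θ): ∫_{0}^{2π} (40953/4) dθ = 40953π/2.

Therefore ∬_D (17x^2 + 17y^2 + 68) dA = 40953π/2.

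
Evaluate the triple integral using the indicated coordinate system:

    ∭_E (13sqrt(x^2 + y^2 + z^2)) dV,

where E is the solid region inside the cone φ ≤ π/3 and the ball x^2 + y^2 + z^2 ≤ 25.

In spherical coordinates, x = ρ sin(φ) cos(θ), y = ρ sin(φ) sin(θ), z = ρ cos(φ), and dV = ρ^2 sin(φ) dρ dφ dθ.

The integrand becomes 13ρ, so

    ∭_E (13sqrt(x^2 + y^2 + z^2)) dV = ∫_{0}^{2π} ∫_{0}^{π/3} ∫_{0}^{5} (13ρ) · ρ^2 sin(φ) dρ dφ dθ.

Inner (ρ): 8125sin(φ)/4.
Middle (φ): 8125/8.
Outer (θ): 8125π/4.

Therefore the triple integral equals 8125π/4.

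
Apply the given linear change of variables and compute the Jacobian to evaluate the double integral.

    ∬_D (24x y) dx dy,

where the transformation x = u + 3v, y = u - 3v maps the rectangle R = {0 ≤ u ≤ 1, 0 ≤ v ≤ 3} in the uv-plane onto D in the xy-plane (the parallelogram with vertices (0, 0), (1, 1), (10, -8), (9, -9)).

Compute the Jacobian determinant of (x, y) with respect to (u, v):

    ∂(x,y)/∂(u,v) = | 1  3 | = (1)(-3) - (3)(1) = -6.
                   | 1  -3 |

Its absolute value is |J| = 6 (the area scaling factor).

Substituting x = u + 3v, y = u - 3v into the integrand,

    24x y → 24u^2 - 216v^2,

so the integral becomes

    ∬_R (24u^2 - 216v^2) · |J| du dv = ∫_0^1 ∫_0^3 (144u^2 - 1296v^2) dv du.

Inner (v): 432u^2 - 11664.
Outer (u): -11520.

Therefore ∬_D (24x y) dx dy = -11520.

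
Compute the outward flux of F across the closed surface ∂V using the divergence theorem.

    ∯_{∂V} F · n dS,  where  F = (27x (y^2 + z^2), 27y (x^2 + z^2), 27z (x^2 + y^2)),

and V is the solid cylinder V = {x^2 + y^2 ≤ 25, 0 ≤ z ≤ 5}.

By the divergence theorem,

    ∯_{∂V} F · n dS = ∭_V (∇ · F) dV.

Compute the divergence:
    ∇ · F = ∂F_x/∂x + ∂F_y/∂y + ∂F_z/∂z = 27y^2 + 27z^2 + 27x^2 + 27z^2 + 27x^2 + 27y^2 = 54x^2 + 54y^2 + 54z^2.

In cylindrical coordinates, x = r cos(θ), y = r sin(θ), z = z, dV = r dr dθ dz, with 0 ≤ r ≤ 5, 0 ≤ θ ≤ 2π, 0 ≤ z ≤ 5.

The integrand, after substitution and multiplying by the volume element, becomes (54r^2 + 54z^2) · r, so

    ∭_V (∇·F) dV = ∫_0^{2π} ∫_0^{5} ∫_0^{5} (54r^2 + 54z^2) · r dz dr dθ.

Inner (z from 0 to 5): 270r^3 + 2250r.
Middle (r from 0 to 5): 140625/2.
Outer (θ from 0 to 2π): 140625π.

Therefore ∯_{∂V} F · n dS = 140625π.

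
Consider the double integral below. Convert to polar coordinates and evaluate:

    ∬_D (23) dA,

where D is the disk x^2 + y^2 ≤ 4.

The region D is 0 ≤ r ≤ 2, 0 ≤ θ ≤ 2π in polar coordinates, where x = r cos(θ), y = r sin(θ), and dA = r dr dθ.

Under the substitution, the integrand becomes 23, so

    ∬_D (23) dA = ∫_{0}^{2π} ∫_{0}^{2} (23) · r dr dθ.

Inner integral (in r): ∫_{0}^{2} (23) · r dr = 46.

Outer integral (in θ): ∫_{0}^{2π} (46) dθ = 92π.

Therefore ∬_D (23) dA = 92π.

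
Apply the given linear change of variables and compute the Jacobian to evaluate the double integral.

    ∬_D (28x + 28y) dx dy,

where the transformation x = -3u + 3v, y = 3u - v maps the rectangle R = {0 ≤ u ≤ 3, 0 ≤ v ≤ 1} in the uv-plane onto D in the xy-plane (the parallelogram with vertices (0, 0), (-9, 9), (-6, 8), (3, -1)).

Compute the Jacobian determinant of (x, y) with respect to (u, v):

    ∂(x,y)/∂(u,v) = | -3  3 | = (-3)(-1) - (3)(3) = -6.
                   | 3  -1 |

Its absolute value is |J| = 6 (the area scaling factor).

Substituting x = -3u + 3v, y = 3u - v into the integrand,

    28x + 28y → 56v,

so the integral becomes

    ∬_R (56v) · |J| du dv = ∫_0^3 ∫_0^1 (336v) dv du.

Inner (v): 168.
Outer (u): 504.

Therefore ∬_D (28x + 28y) dx dy = 504.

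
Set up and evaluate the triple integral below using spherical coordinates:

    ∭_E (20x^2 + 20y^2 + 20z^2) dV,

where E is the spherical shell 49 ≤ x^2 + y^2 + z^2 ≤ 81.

In spherical coordinates, x = ρ sin(φ) cos(θ), y = ρ sin(φ) sin(θ), z = ρ cos(φ), and dV = ρ^2 sin(φ) dρ dφ dθ.

The integrand becomes 20ρ^2, so

    ∭_E (20x^2 + 20y^2 + 20z^2) dV = ∫_{0}^{2π} ∫_{0}^{π} ∫_{7}^{9} (20ρ^2) · ρ^2 sin(φ) dρ dφ dθ.

Inner (ρ): 168968sin(φ).
Middle (φ): 337936.
Outer (θ): 675872π.

Therefore the triple integral equals 675872π.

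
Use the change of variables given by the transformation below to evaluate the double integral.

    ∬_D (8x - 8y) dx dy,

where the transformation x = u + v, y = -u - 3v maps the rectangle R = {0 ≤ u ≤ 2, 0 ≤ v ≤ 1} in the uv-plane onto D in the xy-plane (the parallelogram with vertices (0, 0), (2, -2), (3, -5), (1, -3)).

Compute the Jacobian determinant of (x, y) with respect to (u, v):

    ∂(x,y)/∂(u,v) = | 1  1 | = (1)(-3) - (1)(-1) = -2.
                   | -1  -3 |

Its absolute value is |J| = 2 (the area scaling factor).

Substituting x = u + v, y = -u - 3v into the integrand,

    8x - 8y → 16u + 32v,

so the integral becomes

    ∬_R (16u + 32v) · |J| du dv = ∫_0^2 ∫_0^1 (32u + 64v) dv du.

Inner (v): 32u + 32.
Outer (u): 128.

Therefore ∬_D (8x - 8y) dx dy = 128.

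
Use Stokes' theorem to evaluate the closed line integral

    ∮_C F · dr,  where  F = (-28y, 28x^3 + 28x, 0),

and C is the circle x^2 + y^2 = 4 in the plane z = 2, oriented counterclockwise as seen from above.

Let S be the flat disk x^2 + y^2 ≤ 4 in the plane z = 2, with upward unit normal n̂ = ẑ. By Stokes' theorem,

    ∮_C F · dr = ∬_S (∇ × F) · n̂ dS = ∬_D (curl F)_z dA,

where D is the disk x^2 + y^2 ≤ 4.

Compute the curl of F = (-28y, 28x^3 + 28x, 0):
    (∇ × F)_x = ∂F_z/∂y - ∂F_y/∂z = 0,
    (∇ × F)_y = ∂F_x/∂z - ∂F_z/∂x = 0,
    (∇ × F)_z = ∂F_y/∂x - ∂F_x/∂y = 84x^2 + 56.

On z = 2, (curl F)_z = 84x^2 + 56.

Convert to polar (x = r cos θ, y = r sin θ, dA = r dr dθ); the integrand becomes 84r^2cos(θ)^2 + 56, so

    ∬_D (curl F)_z dA = ∫_0^{2π} ∫_0^{2} (84r^2cos(θ)^2 + 56) · r dr dθ.

Inner (r from 0 to 2): 336cos(θ)^2 + 112.
Outer (θ from 0 to 2π): 560π.

Therefore ∮_C F · dr = 560π.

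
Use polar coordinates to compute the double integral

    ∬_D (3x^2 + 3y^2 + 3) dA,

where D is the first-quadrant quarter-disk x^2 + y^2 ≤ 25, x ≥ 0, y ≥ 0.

The region D is 0 ≤ r ≤ 5, 0 ≤ θ ≤ π/2 in polar coordinates, where x = r cos(θ), y = r sin(θ), and dA = r dr dθ.

Under the substitution, the integrand becomes 3r^2 + 3, so

    ∬_D (3x^2 + 3y^2 + 3) dA = ∫_{0}^{π/2} ∫_{0}^{5} (3r^2 + 3) · r dr dθ.

Inner integral (in r): ∫_{0}^{5} (3r^2 + 3) · r dr = 2025/4.

Outer integral (in θ): ∫_{0}^{π/2} (2025/4) dθ = 2025π/8.

Therefore ∬_D (3x^2 + 3y^2 + 3) dA = 2025π/8.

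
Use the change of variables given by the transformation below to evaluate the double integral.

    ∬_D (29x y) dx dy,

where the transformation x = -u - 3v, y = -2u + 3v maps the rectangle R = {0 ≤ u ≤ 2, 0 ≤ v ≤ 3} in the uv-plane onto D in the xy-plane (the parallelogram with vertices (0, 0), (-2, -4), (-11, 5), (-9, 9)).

Compute the Jacobian determinant of (x, y) with respect to (u, v):

    ∂(x,y)/∂(u,v) = | -1  -3 | = (-1)(3) - (-3)(-2) = -9.
                   | -2  3 |

Its absolute value is |J| = 9 (the area scaling factor).

Substituting x = -u - 3v, y = -2u + 3v into the integrand,

    29x y → 58u^2 + 87u v - 261v^2,

so the integral becomes

    ∬_R (58u^2 + 87u v - 261v^2) · |J| du dv = ∫_0^2 ∫_0^3 (522u^2 + 783u v - 2349v^2) dv du.

Inner (v): 1566u^2 + 7047u/2 - 21141.
Outer (u): -31059.

Therefore ∬_D (29x y) dx dy = -31059.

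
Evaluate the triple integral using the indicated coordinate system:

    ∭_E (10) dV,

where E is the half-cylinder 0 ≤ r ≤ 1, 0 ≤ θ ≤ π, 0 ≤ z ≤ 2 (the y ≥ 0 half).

In cylindrical coordinates, x = r cos(θ), y = r sin(θ), z = z, and dV = r dr dθ dz.

The integrand becomes 10, so

    ∭_E (10) dV = ∫_{0}^{π} ∫_{0}^{1} ∫_{0}^{2} (10) · r dz dr dθ.

Inner (z): 20r.
Middle (r from 0 to 1): 10.
Outer (θ): 10π.

Therefore the triple integral equals 10π.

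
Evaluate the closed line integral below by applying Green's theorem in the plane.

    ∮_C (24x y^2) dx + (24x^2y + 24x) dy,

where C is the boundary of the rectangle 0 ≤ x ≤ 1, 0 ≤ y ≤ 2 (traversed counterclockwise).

Green's theorem converts the closed line integral into a double integral over the enclosed region D:

    ∮_C P dx + Q dy = ∬_D (∂Q/∂x - ∂P/∂y) dA.

Here P = 24x y^2, Q = 24x^2y + 24x, so

    ∂Q/∂x = 48x y + 24,    ∂P/∂y = 48x y,
    ∂Q/∂x - ∂P/∂y = 24.

D is the region 0 ≤ x ≤ 1, 0 ≤ y ≤ 2. Evaluating the double integral:

    ∬_D (24) dA = ∫_0^{1} ∫_0^{2} (24) dy dx.

Inner (y from 0 to 2): 48.
Outer (x from 0 to 1): 48.

Therefore ∮_C P dx + Q dy = 48.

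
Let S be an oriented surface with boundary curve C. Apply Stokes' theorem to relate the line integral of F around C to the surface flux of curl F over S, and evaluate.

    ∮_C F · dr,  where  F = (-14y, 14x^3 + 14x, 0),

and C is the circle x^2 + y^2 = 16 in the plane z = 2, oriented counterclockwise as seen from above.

Let S be the flat disk x^2 + y^2 ≤ 16 in the plane z = 2, with upward unit normal n̂ = ẑ. By Stokes' theorem,

    ∮_C F · dr = ∬_S (∇ × F) · n̂ dS = ∬_D (curl F)_z dA,

where D is the disk x^2 + y^2 ≤ 16.

Compute the curl of F = (-14y, 14x^3 + 14x, 0):
    (∇ × F)_x = ∂F_z/∂y - ∂F_y/∂z = 0,
    (∇ × F)_y = ∂F_x/∂z - ∂F_z/∂x = 0,
    (∇ × F)_z = ∂F_y/∂x - ∂F_x/∂y = 42x^2 + 28.

On z = 2, (curl F)_z = 42x^2 + 28.

Convert to polar (x = r cos θ, y = r sin θ, dA = r dr dθ); the integrand becomes 42r^2cos(θ)^2 + 28, so

    ∬_D (curl F)_z dA = ∫_0^{2π} ∫_0^{4} (42r^2cos(θ)^2 + 28) · r dr dθ.

Inner (r from 0 to 4): 2688cos(θ)^2 + 224.
Outer (θ from 0 to 2π): 3136π.

Therefore ∮_C F · dr = 3136π.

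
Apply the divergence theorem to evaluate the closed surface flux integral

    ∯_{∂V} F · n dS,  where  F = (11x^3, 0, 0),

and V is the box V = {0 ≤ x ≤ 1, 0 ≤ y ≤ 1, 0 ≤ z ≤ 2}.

By the divergence theorem,

    ∯_{∂V} F · n dS = ∭_V (∇ · F) dV.

Compute the divergence:
    ∇ · F = ∂F_x/∂x + ∂F_y/∂y + ∂F_z/∂z = 33x^2 + 0 + 0 = 33x^2.

V is a rectangular box, so dV = dx dy dz with 0 ≤ x ≤ 1, 0 ≤ y ≤ 1, 0 ≤ z ≤ 2.

Integrate (33x^2) over V as an iterated integral:

    ∭_V (∇·F) dV = ∫_0^{1} ∫_0^{1} ∫_0^{2} (33x^2) dz dy dx.

Inner (z from 0 to 2): 66x^2.
Middle (y from 0 to 1): 66x^2.
Outer (x from 0 to 1): 22.

Therefore ∯_{∂V} F · n dS = 22.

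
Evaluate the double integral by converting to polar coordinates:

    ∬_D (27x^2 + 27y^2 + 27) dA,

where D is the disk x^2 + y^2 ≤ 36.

The region D is 0 ≤ r ≤ 6, 0 ≤ θ ≤ 2π in polar coordinates, where x = r cos(θ), y = r sin(θ), and dA = r dr dθ.

Under the substitution, the integrand becomes 27r^2 + 27, so

    ∬_D (27x^2 + 27y^2 + 27) dA = ∫_{0}^{2π} ∫_{0}^{6} (27r^2 + 27) · r dr dθ.

Inner integral (in r): ∫_{0}^{6} (27r^2 + 27) · r dr = 9234.

Outer integral (in θ): ∫_{0}^{2π} (9234) dθ = 18468π.

Therefore ∬_D (27x^2 + 27y^2 + 27) dA = 18468π.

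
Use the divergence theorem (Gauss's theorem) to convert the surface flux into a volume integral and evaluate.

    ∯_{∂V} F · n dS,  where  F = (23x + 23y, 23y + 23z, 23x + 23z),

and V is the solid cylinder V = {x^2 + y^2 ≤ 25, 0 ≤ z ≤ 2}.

By the divergence theorem,

    ∯_{∂V} F · n dS = ∭_V (∇ · F) dV.

Compute the divergence:
    ∇ · F = ∂F_x/∂x + ∂F_y/∂y + ∂F_z/∂z = 23 + 23 + 23 = 69.

In cylindrical coordinates, x = r cos(θ), y = r sin(θ), z = z, dV = r dr dθ dz, with 0 ≤ r ≤ 5, 0 ≤ θ ≤ 2π, 0 ≤ z ≤ 2.

The integrand, after substitution and multiplying by the volume element, becomes (69) · r, so

    ∭_V (∇·F) dV = ∫_0^{2π} ∫_0^{5} ∫_0^{2} (69) · r dz dr dθ.

Inner (z from 0 to 2): 138r.
Middle (r from 0 to 5): 1725.
Outer (θ from 0 to 2π): 3450π.

Therefore ∯_{∂V} F · n dS = 3450π.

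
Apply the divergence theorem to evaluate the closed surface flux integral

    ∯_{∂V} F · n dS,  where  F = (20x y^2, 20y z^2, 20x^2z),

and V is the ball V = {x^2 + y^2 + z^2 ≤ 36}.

By the divergence theorem,

    ∯_{∂V} F · n dS = ∭_V (∇ · F) dV.

Compute the divergence:
    ∇ · F = ∂F_x/∂x + ∂F_y/∂y + ∂F_z/∂z = 20y^2 + 20z^2 + 20x^2 = 20x^2 + 20y^2 + 20z^2.

In spherical coordinates, x = ρ sin(φ) cos(θ), y = ρ sin(φ) sin(θ), z = ρ cos(φ), dV = ρ^2 sin(φ) dρ dφ dθ, with 0 ≤ ρ ≤ 6, 0 ≤ φ ≤ π, 0 ≤ θ ≤ 2π.

The integrand, after substitution and multiplying by the volume element, becomes (20ρ^2) · ρ^2 sin(φ), so

    ∭_V (∇·F) dV = ∫_0^{2π} ∫_0^{π} ∫_0^{6} (20ρ^2) · ρ^2 sin(φ) dρ dφ dθ.

Inner (ρ from 0 to 6): 31104sin(φ).
Middle (φ from 0 to π): 62208.
Outer (θ from 0 to 2π): 124416π.

Therefore ∯_{∂V} F · n dS = 124416π.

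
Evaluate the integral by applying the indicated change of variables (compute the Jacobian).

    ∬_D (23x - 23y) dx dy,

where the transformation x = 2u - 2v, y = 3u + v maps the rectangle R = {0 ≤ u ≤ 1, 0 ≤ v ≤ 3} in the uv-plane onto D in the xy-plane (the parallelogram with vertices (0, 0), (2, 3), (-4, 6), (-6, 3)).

Compute the Jacobian determinant of (x, y) with respect to (u, v):

    ∂(x,y)/∂(u,v) = | 2  -2 | = (2)(1) - (-2)(3) = 8.
                   | 3  1 |

Its absolute value is |J| = 8 (the area scaling factor).

Substituting x = 2u - 2v, y = 3u + v into the integrand,

    23x - 23y → -23u - 69v,

so the integral becomes

    ∬_R (-23u - 69v) · |J| du dv = ∫_0^1 ∫_0^3 (-184u - 552v) dv du.

Inner (v): -552u - 2484.
Outer (u): -2760.

Therefore ∬_D (23x - 23y) dx dy = -2760.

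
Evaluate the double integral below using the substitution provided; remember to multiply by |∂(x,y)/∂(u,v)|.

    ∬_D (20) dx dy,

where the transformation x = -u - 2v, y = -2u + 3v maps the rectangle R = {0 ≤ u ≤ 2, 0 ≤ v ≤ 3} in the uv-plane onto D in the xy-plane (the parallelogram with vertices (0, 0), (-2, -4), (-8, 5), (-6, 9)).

Compute the Jacobian determinant of (x, y) with respect to (u, v):

    ∂(x,y)/∂(u,v) = | -1  -2 | = (-1)(3) - (-2)(-2) = -7.
                   | -2  3 |

Its absolute value is |J| = 7 (the area scaling factor).

Substituting x = -u - 2v, y = -2u + 3v into the integrand,

    20 → 20,

so the integral becomes

    ∬_R (20) · |J| du dv = ∫_0^2 ∫_0^3 (140) dv du.

Inner (v): 420.
Outer (u): 840.

Therefore ∬_D (20) dx dy = 840.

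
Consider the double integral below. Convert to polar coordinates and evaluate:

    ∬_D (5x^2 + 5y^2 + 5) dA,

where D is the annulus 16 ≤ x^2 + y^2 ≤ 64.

The region D is 4 ≤ r ≤ 8, 0 ≤ θ ≤ 2π in polar coordinates, where x = r cos(θ), y = r sin(θ), and dA = r dr dθ.

Under the substitution, the integrand becomes 5r^2 + 5, so

    ∬_D (5x^2 + 5y^2 + 5) dA = ∫_{0}^{2π} ∫_{4}^{8} (5r^2 + 5) · r dr dθ.

Inner integral (in r): ∫_{4}^{8} (5r^2 + 5) · r dr = 4920.

Outer integral (in θ): ∫_{0}^{2π} (4920) dθ = 9840π.

Therefore ∬_D (5x^2 + 5y^2 + 5) dA = 9840π.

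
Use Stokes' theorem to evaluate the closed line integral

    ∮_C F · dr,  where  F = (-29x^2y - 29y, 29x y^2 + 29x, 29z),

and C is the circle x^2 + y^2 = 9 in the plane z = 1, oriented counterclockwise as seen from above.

Let S be the flat disk x^2 + y^2 ≤ 9 in the plane z = 1, with upward unit normal n̂ = ẑ. By Stokes' theorem,

    ∮_C F · dr = ∬_S (∇ × F) · n̂ dS = ∬_D (curl F)_z dA,

where D is the disk x^2 + y^2 ≤ 9.

Compute the curl of F = (-29x^2y - 29y, 29x y^2 + 29x, 29z):
    (∇ × F)_x = ∂F_z/∂y - ∂F_y/∂z = 0,
    (∇ × F)_y = ∂F_x/∂z - ∂F_z/∂x = 0,
    (∇ × F)_z = ∂F_y/∂x - ∂F_x/∂y = 29x^2 + 29y^2 + 58.

On z = 1, (curl F)_z = 29x^2 + 29y^2 + 58.

Convert to polar (x = r cos θ, y = r sin θ, dA = r dr dθ); the integrand becomes 29r^2 + 58, so

    ∬_D (curl F)_z dA = ∫_0^{2π} ∫_0^{3} (29r^2 + 58) · r dr dθ.

Inner (r from 0 to 3): 3393/4.
Outer (θ from 0 to 2π): 3393π/2.

Therefore ∮_C F · dr = 3393π/2.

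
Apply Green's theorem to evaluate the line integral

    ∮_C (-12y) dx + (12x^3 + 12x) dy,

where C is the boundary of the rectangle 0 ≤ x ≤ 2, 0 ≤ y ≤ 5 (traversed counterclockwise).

Green's theorem converts the closed line integral into a double integral over the enclosed region D:

    ∮_C P dx + Q dy = ∬_D (∂Q/∂x - ∂P/∂y) dA.

Here P = -12y, Q = 12x^3 + 12x, so

    ∂Q/∂x = 36x^2 + 12,    ∂P/∂y = -12,
    ∂Q/∂x - ∂P/∂y = 36x^2 + 24.

D is the region 0 ≤ x ≤ 2, 0 ≤ y ≤ 5. Evaluating the double integral:

    ∬_D (36x^2 + 24) dA = ∫_0^{2} ∫_0^{5} (36x^2 + 24) dy dx.

Inner (y from 0 to 5): 180x^2 + 120.
Outer (x from 0 to 2): 720.

Therefore ∮_C P dx + Q dy = 720.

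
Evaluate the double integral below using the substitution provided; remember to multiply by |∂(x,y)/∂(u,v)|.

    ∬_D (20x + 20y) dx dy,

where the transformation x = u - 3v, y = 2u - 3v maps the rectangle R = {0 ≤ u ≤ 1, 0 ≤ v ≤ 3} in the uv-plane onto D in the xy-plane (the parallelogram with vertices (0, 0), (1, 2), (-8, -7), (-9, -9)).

Compute the Jacobian determinant of (x, y) with respect to (u, v):

    ∂(x,y)/∂(u,v) = | 1  -3 | = (1)(-3) - (-3)(2) = 3.
                   | 2  -3 |

Its absolute value is |J| = 3 (the area scaling factor).

Substituting x = u - 3v, y = 2u - 3v into the integrand,

    20x + 20y → 60u - 120v,

so the integral becomes

    ∬_R (60u - 120v) · |J| du dv = ∫_0^1 ∫_0^3 (180u - 360v) dv du.

Inner (v): 540u - 1620.
Outer (u): -1350.

Therefore ∬_D (20x + 20y) dx dy = -1350.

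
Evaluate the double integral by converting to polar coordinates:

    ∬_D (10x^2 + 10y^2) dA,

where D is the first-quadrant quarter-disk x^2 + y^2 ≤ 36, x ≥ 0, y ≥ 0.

The region D is 0 ≤ r ≤ 6, 0 ≤ θ ≤ π/2 in polar coordinates, where x = r cos(θ), y = r sin(θ), and dA = r dr dθ.

Under the substitution, the integrand becomes 10r^2, so

    ∬_D (10x^2 + 10y^2) dA = ∫_{0}^{π/2} ∫_{0}^{6} (10r^2) · r dr dθ.

Inner integral (in r): ∫_{0}^{6} (10r^2) · r dr = 3240.

Outer integral (in θ): ∫_{0}^{π/2} (3240) dθ = 1620π.

Therefore ∬_D (10x^2 + 10y^2) dA = 1620π.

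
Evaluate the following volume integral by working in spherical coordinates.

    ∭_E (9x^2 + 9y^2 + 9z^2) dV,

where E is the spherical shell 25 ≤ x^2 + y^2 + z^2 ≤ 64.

In spherical coordinates, x = ρ sin(φ) cos(θ), y = ρ sin(φ) sin(θ), z = ρ cos(φ), and dV = ρ^2 sin(φ) dρ dφ dθ.

The integrand becomes 9ρ^2, so

    ∭_E (9x^2 + 9y^2 + 9z^2) dV = ∫_{0}^{2π} ∫_{0}^{π} ∫_{5}^{8} (9ρ^2) · ρ^2 sin(φ) dρ dφ dθ.

Inner (ρ): 266787sin(φ)/5.
Middle (φ): 533574/5.
Outer (θ): 1067148π/5.

Therefore the triple integral equals 1067148π/5.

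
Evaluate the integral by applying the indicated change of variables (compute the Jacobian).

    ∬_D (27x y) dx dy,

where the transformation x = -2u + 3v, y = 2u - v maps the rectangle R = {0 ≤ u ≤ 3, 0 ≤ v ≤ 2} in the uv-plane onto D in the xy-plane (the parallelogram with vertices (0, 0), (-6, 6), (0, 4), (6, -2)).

Compute the Jacobian determinant of (x, y) with respect to (u, v):

    ∂(x,y)/∂(u,v) = | -2  3 | = (-2)(-1) - (3)(2) = -4.
                   | 2  -1 |

Its absolute value is |J| = 4 (the area scaling factor).

Substituting x = -2u + 3v, y = 2u - v into the integrand,

    27x y → -108u^2 + 216u v - 81v^2,

so the integral becomes

    ∬_R (-108u^2 + 216u v - 81v^2) · |J| du dv = ∫_0^3 ∫_0^2 (-432u^2 + 864u v - 324v^2) dv du.

Inner (v): -864u^2 + 1728u - 864.
Outer (u): -2592.

Therefore ∬_D (27x y) dx dy = -2592.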